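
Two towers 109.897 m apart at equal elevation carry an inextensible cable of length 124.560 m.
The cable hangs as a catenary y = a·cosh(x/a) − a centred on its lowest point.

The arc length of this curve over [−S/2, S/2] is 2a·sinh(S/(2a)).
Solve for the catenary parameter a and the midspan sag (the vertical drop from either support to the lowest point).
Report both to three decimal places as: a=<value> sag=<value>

seed: a₀ = √(S³/(24(L−S))) = √(109.897³/(24·14.663)) = 61.413199
iter 1: u=0.894734  f(a)=+5.982e-01  f'(a)=-5.169e-01  a ← 61.413199 − (+5.982e-01/-5.169e-01) = 62.570648
iter 2: u=0.878183  f(a)=+1.733e-02  f'(a)=-4.873e-01  a ← 62.570648 − (+1.733e-02/-4.873e-01) = 62.606214
iter 3: u=0.877684  f(a)=+1.551e-05  f'(a)=-4.864e-01  a ← 62.606214 − (+1.551e-05/-4.864e-01) = 62.606246
iter 4: u=0.877684  f(a)=+1.246e-11  f'(a)=-4.864e-01  a ← 62.606246 − (+1.246e-11/-4.864e-01) = 62.606246
converged: |Δa| < 1e-12 after 4 iterations
sag = a·(cosh(S/(2a)) − 1) = 62.606246·(cosh(0.877684) − 1) = 25.701967
T_max/T_min = cosh(S/(2a)) = 1.410534

a=62.606 sag=25.702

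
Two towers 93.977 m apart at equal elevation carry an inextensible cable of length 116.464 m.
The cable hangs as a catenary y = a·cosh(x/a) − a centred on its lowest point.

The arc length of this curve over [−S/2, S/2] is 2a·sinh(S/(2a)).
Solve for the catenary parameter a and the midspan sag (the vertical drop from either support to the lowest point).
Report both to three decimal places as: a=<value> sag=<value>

a=40.552 sag=30.409

seed: a₀ = √(S³/(24(L−S))) = √(93.977³/(24·22.487)) = 39.215791
iter 1: u=1.198204  f(a)=+1.671e+00  f'(a)=-1.320e+00  a ← 39.215791 − (+1.671e+00/-1.320e+00) = 40.481184
iter 2: u=1.160749  f(a)=+8.426e-02  f'(a)=-1.190e+00  a ← 40.481184 − (+8.426e-02/-1.190e+00) = 40.551992
iter 3: u=1.158722  f(a)=+2.396e-04  f'(a)=-1.183e+00  a ← 40.551992 − (+2.396e-04/-1.183e+00) = 40.552195
iter 4: u=1.158717  f(a)=+1.950e-09  f'(a)=-1.183e+00  a ← 40.552195 − (+1.950e-09/-1.183e+00) = 40.552195
iter 5: u=1.158717  f(a)=+0.000e+00  f'(a)=-1.183e+00  a ← 40.552195 − (+0.000e+00/-1.183e+00) = 40.552195
converged: |Δa| < 1e-12 after 5 iterations
sag = a·(cosh(S/(2a)) − 1) = 40.552195·(cosh(1.158717) − 1) = 30.408684
T_max/T_min = cosh(S/(2a)) = 1.749865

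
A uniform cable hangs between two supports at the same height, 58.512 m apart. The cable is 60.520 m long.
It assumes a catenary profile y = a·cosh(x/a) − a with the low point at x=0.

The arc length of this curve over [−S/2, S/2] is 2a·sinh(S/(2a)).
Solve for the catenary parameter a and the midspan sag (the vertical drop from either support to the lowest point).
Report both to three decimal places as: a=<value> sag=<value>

seed: a₀ = √(S³/(24(L−S))) = √(58.512³/(24·2.008)) = 64.473306
iter 1: u=0.453769  f(a)=+2.077e-02  f'(a)=-6.358e-02  a ← 64.473306 − (+2.077e-02/-6.358e-02) = 64.800047
iter 2: u=0.451481  f(a)=+1.590e-04  f'(a)=-6.261e-02  a ← 64.800047 − (+1.590e-04/-6.261e-02) = 64.802586
iter 3: u=0.451463  f(a)=+9.471e-09  f'(a)=-6.260e-02  a ← 64.802586 − (+9.471e-09/-6.260e-02) = 64.802586
iter 4: u=0.451463  f(a)=-1.421e-14  f'(a)=-6.260e-02  a ← 64.802586 − (-1.421e-14/-6.260e-02) = 64.802586
converged: |Δa| < 1e-12 after 4 iterations
sag = a·(cosh(S/(2a)) − 1) = 64.802586·(cosh(0.451463) − 1) = 6.716941
T_max/T_min = cosh(S/(2a)) = 1.103652

a=64.803 sag=6.717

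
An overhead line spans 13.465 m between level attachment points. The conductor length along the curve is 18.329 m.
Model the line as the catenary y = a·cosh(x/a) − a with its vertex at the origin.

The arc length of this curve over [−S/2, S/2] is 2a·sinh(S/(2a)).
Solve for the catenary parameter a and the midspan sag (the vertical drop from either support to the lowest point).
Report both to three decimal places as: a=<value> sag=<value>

seed: a₀ = √(S³/(24(L−S))) = √(13.465³/(24·4.864)) = 4.573062
iter 1: u=1.472208  f(a)=+5.551e-01  f'(a)=-2.625e+00  a ← 4.573062 − (+5.551e-01/-2.625e+00) = 4.784511
iter 2: u=1.407145  f(a)=+4.083e-02  f'(a)=-2.252e+00  a ← 4.784511 − (+4.083e-02/-2.252e+00) = 4.802637
iter 3: u=1.401834  f(a)=+2.595e-04  f'(a)=-2.224e+00  a ← 4.802637 − (+2.595e-04/-2.224e+00) = 4.802754
iter 4: u=1.401800  f(a)=+1.064e-08  f'(a)=-2.224e+00  a ← 4.802754 − (+1.064e-08/-2.224e+00) = 4.802754
iter 5: u=1.401800  f(a)=-3.553e-15  f'(a)=-2.224e+00  a ← 4.802754 − (-3.553e-15/-2.224e+00) = 4.802754
converged: |Δa| < 1e-12 after 5 iterations
sag = a·(cosh(S/(2a)) − 1) = 4.802754·(cosh(1.401800) − 1) = 5.543961
T_max/T_min = cosh(S/(2a)) = 2.154330

a=4.803 sag=5.544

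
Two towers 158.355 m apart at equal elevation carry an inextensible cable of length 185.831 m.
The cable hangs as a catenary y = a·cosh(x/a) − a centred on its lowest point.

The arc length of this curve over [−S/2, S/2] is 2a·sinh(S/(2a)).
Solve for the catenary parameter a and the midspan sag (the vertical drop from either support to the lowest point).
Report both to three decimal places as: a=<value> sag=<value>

seed: a₀ = √(S³/(24(L−S))) = √(158.355³/(24·27.476)) = 77.600639
iter 1: u=1.020320  f(a)=+1.466e+00  f'(a)=-7.847e-01  a ← 77.600639 − (+1.466e+00/-7.847e-01) = 79.469191
iter 2: u=0.996330  f(a)=+5.463e-02  f'(a)=-7.272e-01  a ← 79.469191 − (+5.463e-02/-7.272e-01) = 79.544314
iter 3: u=0.995389  f(a)=+8.233e-05  f'(a)=-7.250e-01  a ← 79.544314 − (+8.233e-05/-7.250e-01) = 79.544427
iter 4: u=0.995387  f(a)=+1.876e-10  f'(a)=-7.250e-01  a ← 79.544427 − (+1.876e-10/-7.250e-01) = 79.544427
iter 5: u=0.995387  f(a)=+2.842e-14  f'(a)=-7.250e-01  a ← 79.544427 − (+2.842e-14/-7.250e-01) = 79.544427
converged: |Δa| < 1e-12 after 5 iterations
sag = a·(cosh(S/(2a)) − 1) = 79.544427·(cosh(0.995387) − 1) = 42.769129
T_max/T_min = cosh(S/(2a)) = 1.537676

a=79.544 sag=42.769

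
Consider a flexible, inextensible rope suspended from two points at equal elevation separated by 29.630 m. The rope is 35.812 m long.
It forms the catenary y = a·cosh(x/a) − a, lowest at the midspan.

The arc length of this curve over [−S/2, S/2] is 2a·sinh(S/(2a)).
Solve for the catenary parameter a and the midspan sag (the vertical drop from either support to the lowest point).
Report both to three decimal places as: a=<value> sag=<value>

a=13.637 sag=8.871

seed: a₀ = √(S³/(24(L−S))) = √(29.630³/(24·6.182)) = 13.241200
iter 1: u=1.118856  f(a)=+3.987e-01  f'(a)=-1.056e+00  a ← 13.241200 − (+3.987e-01/-1.056e+00) = 13.618741
iter 2: u=1.087839  f(a)=+1.769e-02  f'(a)=-9.642e-01  a ← 13.618741 − (+1.769e-02/-9.642e-01) = 13.637085
iter 3: u=1.086376  f(a)=+3.839e-05  f'(a)=-9.600e-01  a ← 13.637085 − (+3.839e-05/-9.600e-01) = 13.637125
iter 4: u=1.086373  f(a)=+1.817e-10  f'(a)=-9.600e-01  a ← 13.637125 − (+1.817e-10/-9.600e-01) = 13.637125
iter 5: u=1.086373  f(a)=-1.421e-14  f'(a)=-9.600e-01  a ← 13.637125 − (-1.421e-14/-9.600e-01) = 13.637125
converged: |Δa| < 1e-12 after 5 iterations
sag = a·(cosh(S/(2a)) − 1) = 13.637125·(cosh(1.086373) − 1) = 8.870563
T_max/T_min = cosh(S/(2a)) = 1.650472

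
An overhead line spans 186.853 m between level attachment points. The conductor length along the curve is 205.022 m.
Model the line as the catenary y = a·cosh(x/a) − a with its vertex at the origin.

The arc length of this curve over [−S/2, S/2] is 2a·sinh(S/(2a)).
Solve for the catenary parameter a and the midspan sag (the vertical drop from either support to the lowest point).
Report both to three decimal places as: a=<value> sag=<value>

a=124.060 sag=36.873

seed: a₀ = √(S³/(24(L−S))) = √(186.853³/(24·18.169)) = 122.314791
iter 1: u=0.763820  f(a)=+5.374e-01  f'(a)=-3.148e-01  a ← 122.314791 − (+5.374e-01/-3.148e-01) = 124.022095
iter 2: u=0.753305  f(a)=+1.146e-02  f'(a)=-3.015e-01  a ← 124.022095 − (+1.146e-02/-3.015e-01) = 124.060105
iter 3: u=0.753074  f(a)=+5.462e-06  f'(a)=-3.012e-01  a ← 124.060105 − (+5.462e-06/-3.012e-01) = 124.060123
iter 4: u=0.753074  f(a)=+1.222e-12  f'(a)=-3.012e-01  a ← 124.060123 − (+1.222e-12/-3.012e-01) = 124.060123
converged: |Δa| < 1e-12 after 4 iterations
sag = a·(cosh(S/(2a)) − 1) = 124.060123·(cosh(0.753074) − 1) = 36.872842
T_max/T_min = cosh(S/(2a)) = 1.297218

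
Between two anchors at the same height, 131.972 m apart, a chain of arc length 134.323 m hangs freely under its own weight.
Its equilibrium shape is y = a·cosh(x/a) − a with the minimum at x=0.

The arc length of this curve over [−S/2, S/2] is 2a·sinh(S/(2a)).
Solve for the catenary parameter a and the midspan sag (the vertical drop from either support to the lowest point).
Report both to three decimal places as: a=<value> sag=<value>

a=202.369 sag=10.854

seed: a₀ = √(S³/(24(L−S))) = √(131.972³/(24·2.351)) = 201.832343
iter 1: u=0.326935  f(a)=+1.260e-02  f'(a)=-2.355e-02  a ← 201.832343 − (+1.260e-02/-2.355e-02) = 202.367306
iter 2: u=0.326070  f(a)=+5.026e-05  f'(a)=-2.336e-02  a ← 202.367306 − (+5.026e-05/-2.336e-02) = 202.369457
iter 3: u=0.326067  f(a)=+8.071e-10  f'(a)=-2.336e-02  a ← 202.369457 − (+8.071e-10/-2.336e-02) = 202.369457
iter 4: u=0.326067  f(a)=+2.842e-14  f'(a)=-2.336e-02  a ← 202.369457 − (+2.842e-14/-2.336e-02) = 202.369457
converged: |Δa| < 1e-12 after 4 iterations
sag = a·(cosh(S/(2a)) − 1) = 202.369457·(cosh(0.326067) − 1) = 10.853582
T_max/T_min = cosh(S/(2a)) = 1.053633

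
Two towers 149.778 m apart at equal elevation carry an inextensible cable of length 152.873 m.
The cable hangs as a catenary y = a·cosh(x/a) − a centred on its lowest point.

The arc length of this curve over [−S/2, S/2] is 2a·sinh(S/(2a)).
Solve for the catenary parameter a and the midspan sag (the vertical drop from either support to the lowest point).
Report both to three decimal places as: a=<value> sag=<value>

a=213.341 sag=13.280

seed: a₀ = √(S³/(24(L−S))) = √(149.778³/(24·3.095)) = 212.684624
iter 1: u=0.352113  f(a)=+1.924e-02  f'(a)=-2.947e-02  a ← 212.684624 − (+1.924e-02/-2.947e-02) = 213.337675
iter 2: u=0.351035  f(a)=+8.899e-05  f'(a)=-2.919e-02  a ← 213.337675 − (+8.899e-05/-2.919e-02) = 213.340723
iter 3: u=0.351030  f(a)=+1.923e-09  f'(a)=-2.919e-02  a ← 213.340723 − (+1.923e-09/-2.919e-02) = 213.340723
iter 4: u=0.351030  f(a)=+0.000e+00  f'(a)=-2.919e-02  a ← 213.340723 − (+0.000e+00/-2.919e-02) = 213.340723
converged: |Δa| < 1e-12 after 4 iterations
sag = a·(cosh(S/(2a)) − 1) = 213.340723·(cosh(0.351030) − 1) = 13.279670
T_max/T_min = cosh(S/(2a)) = 1.062246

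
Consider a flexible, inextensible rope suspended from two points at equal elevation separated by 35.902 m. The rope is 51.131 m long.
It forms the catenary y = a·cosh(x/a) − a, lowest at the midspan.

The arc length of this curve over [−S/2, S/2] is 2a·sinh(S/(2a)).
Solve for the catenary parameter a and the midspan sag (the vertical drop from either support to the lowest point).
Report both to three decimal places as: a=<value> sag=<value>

seed: a₀ = √(S³/(24(L−S))) = √(35.902³/(24·15.229)) = 11.252179
iter 1: u=1.595335  f(a)=+2.060e+00  f'(a)=-3.461e+00  a ← 11.252179 − (+2.060e+00/-3.461e+00) = 11.847207
iter 2: u=1.515209  f(a)=+1.747e-01  f'(a)=-2.897e+00  a ← 11.847207 − (+1.747e-01/-2.897e+00) = 11.907493
iter 3: u=1.507538  f(a)=+1.513e-03  f'(a)=-2.847e+00  a ← 11.907493 − (+1.513e-03/-2.847e+00) = 11.908024
iter 4: u=1.507471  f(a)=+1.157e-07  f'(a)=-2.847e+00  a ← 11.908024 − (+1.157e-07/-2.847e+00) = 11.908024
iter 5: u=1.507471  f(a)=-7.105e-15  f'(a)=-2.847e+00  a ← 11.908024 − (-7.105e-15/-2.847e+00) = 11.908024
converged: |Δa| < 1e-12 after 5 iterations
sag = a·(cosh(S/(2a)) − 1) = 11.908024·(cosh(1.507471) − 1) = 16.294739
T_max/T_min = cosh(S/(2a)) = 2.368383

a=11.908 sag=16.295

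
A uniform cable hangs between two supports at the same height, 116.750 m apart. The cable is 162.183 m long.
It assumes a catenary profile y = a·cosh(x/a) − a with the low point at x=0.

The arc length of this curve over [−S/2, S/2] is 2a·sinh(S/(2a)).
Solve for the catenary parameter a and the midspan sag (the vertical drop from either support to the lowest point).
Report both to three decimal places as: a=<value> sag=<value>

a=40.259 sag=50.276

seed: a₀ = √(S³/(24(L−S))) = √(116.750³/(24·45.433)) = 38.202695
iter 1: u=1.528034  f(a)=+5.609e+00  f'(a)=-2.982e+00  a ← 38.202695 − (+5.609e+00/-2.982e+00) = 40.083383
iter 2: u=1.456339  f(a)=+4.408e-01  f'(a)=-2.530e+00  a ← 40.083383 − (+4.408e-01/-2.530e+00) = 40.257577
iter 3: u=1.450038  f(a)=+3.235e-03  f'(a)=-2.493e+00  a ← 40.257577 − (+3.235e-03/-2.493e+00) = 40.258875
iter 4: u=1.449991  f(a)=+1.771e-07  f'(a)=-2.493e+00  a ← 40.258875 − (+1.771e-07/-2.493e+00) = 40.258875
iter 5: u=1.449991  f(a)=+0.000e+00  f'(a)=-2.493e+00  a ← 40.258875 − (+0.000e+00/-2.493e+00) = 40.258875
converged: |Δa| < 1e-12 after 5 iterations
sag = a·(cosh(S/(2a)) − 1) = 40.258875·(cosh(1.449991) − 1) = 50.276247
T_max/T_min = cosh(S/(2a)) = 2.248824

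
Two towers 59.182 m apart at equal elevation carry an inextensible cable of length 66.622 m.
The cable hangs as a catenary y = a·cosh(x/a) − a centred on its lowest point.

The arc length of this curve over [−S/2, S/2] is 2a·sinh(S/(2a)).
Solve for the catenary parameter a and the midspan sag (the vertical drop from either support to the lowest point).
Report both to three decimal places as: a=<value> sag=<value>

a=34.696 sag=13.402

seed: a₀ = √(S³/(24(L−S))) = √(59.182³/(24·7.440)) = 34.071587
iter 1: u=0.868495  f(a)=+2.857e-01  f'(a)=-4.706e-01  a ← 34.071587 − (+2.857e-01/-4.706e-01) = 34.678694
iter 2: u=0.853290  f(a)=+7.815e-03  f'(a)=-4.451e-01  a ← 34.678694 − (+7.815e-03/-4.451e-01) = 34.696250
iter 3: u=0.852859  f(a)=+6.212e-06  f'(a)=-4.444e-01  a ← 34.696250 − (+6.212e-06/-4.444e-01) = 34.696264
iter 4: u=0.852858  f(a)=+3.922e-12  f'(a)=-4.444e-01  a ← 34.696264 − (+3.922e-12/-4.444e-01) = 34.696264
converged: |Δa| < 1e-12 after 4 iterations
sag = a·(cosh(S/(2a)) − 1) = 34.696264·(cosh(0.852858) − 1) = 13.402109
T_max/T_min = cosh(S/(2a)) = 1.386270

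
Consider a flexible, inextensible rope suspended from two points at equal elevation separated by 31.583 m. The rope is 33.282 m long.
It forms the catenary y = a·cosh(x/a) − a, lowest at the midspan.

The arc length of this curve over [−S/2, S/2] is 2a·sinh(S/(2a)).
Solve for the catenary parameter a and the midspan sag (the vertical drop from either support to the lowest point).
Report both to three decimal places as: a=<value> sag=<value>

a=28.017 sag=4.569

seed: a₀ = √(S³/(24(L−S))) = √(31.583³/(24·1.699)) = 27.795709
iter 1: u=0.568127  f(a)=+2.763e-02  f'(a)=-1.262e-01  a ← 27.795709 − (+2.763e-02/-1.262e-01) = 28.014584
iter 2: u=0.563689  f(a)=+3.298e-04  f'(a)=-1.232e-01  a ← 28.014584 − (+3.298e-04/-1.232e-01) = 28.017259
iter 3: u=0.563635  f(a)=+4.823e-08  f'(a)=-1.232e-01  a ← 28.017259 − (+4.823e-08/-1.232e-01) = 28.017260
iter 4: u=0.563635  f(a)=+7.105e-15  f'(a)=-1.232e-01  a ← 28.017260 − (+7.105e-15/-1.232e-01) = 28.017260
converged: |Δa| < 1e-12 after 4 iterations
sag = a·(cosh(S/(2a)) − 1) = 28.017260·(cosh(0.563635) − 1) = 4.569390
T_max/T_min = cosh(S/(2a)) = 1.163092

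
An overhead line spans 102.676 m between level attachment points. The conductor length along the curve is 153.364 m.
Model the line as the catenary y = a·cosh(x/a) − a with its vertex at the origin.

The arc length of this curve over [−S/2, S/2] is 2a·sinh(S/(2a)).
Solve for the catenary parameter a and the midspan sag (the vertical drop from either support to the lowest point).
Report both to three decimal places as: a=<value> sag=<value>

a=31.827 sag=51.197

seed: a₀ = √(S³/(24(L−S))) = √(102.676³/(24·50.688)) = 29.829448
iter 1: u=1.721051  f(a)=+8.059e+00  f'(a)=-4.518e+00  a ← 29.829448 − (+8.059e+00/-4.518e+00) = 31.613261
iter 2: u=1.623939  f(a)=+7.795e-01  f'(a)=-3.682e+00  a ← 31.613261 − (+7.795e-01/-3.682e+00) = 31.824930
iter 3: u=1.613138  f(a)=+9.016e-03  f'(a)=-3.598e+00  a ← 31.824930 − (+9.016e-03/-3.598e+00) = 31.827436
iter 4: u=1.613011  f(a)=+1.237e-06  f'(a)=-3.597e+00  a ← 31.827436 − (+1.237e-06/-3.597e+00) = 31.827437
iter 5: u=1.613011  f(a)=+2.842e-14  f'(a)=-3.597e+00  a ← 31.827437 − (+2.842e-14/-3.597e+00) = 31.827437
converged: |Δa| < 1e-12 after 5 iterations
sag = a·(cosh(S/(2a)) − 1) = 31.827437·(cosh(1.613011) − 1) = 51.197348
T_max/T_min = cosh(S/(2a)) = 2.608592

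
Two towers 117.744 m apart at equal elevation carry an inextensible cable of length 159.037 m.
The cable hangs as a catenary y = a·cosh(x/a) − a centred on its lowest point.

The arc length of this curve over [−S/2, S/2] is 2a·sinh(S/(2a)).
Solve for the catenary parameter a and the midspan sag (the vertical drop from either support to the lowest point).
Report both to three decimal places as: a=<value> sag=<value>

a=42.568 sag=47.628

seed: a₀ = √(S³/(24(L−S))) = √(117.744³/(24·41.293)) = 40.584887
iter 1: u=1.450589  f(a)=+4.569e+00  f'(a)=-2.497e+00  a ← 40.584887 − (+4.569e+00/-2.497e+00) = 42.414857
iter 2: u=1.388004  f(a)=+3.272e-01  f'(a)=-2.151e+00  a ← 42.414857 − (+3.272e-01/-2.151e+00) = 42.566982
iter 3: u=1.383044  f(a)=+1.964e-03  f'(a)=-2.125e+00  a ← 42.566982 − (+1.964e-03/-2.125e+00) = 42.567907
iter 4: u=1.383014  f(a)=+7.171e-08  f'(a)=-2.125e+00  a ← 42.567907 − (+7.171e-08/-2.125e+00) = 42.567907
iter 5: u=1.383014  f(a)=-2.842e-14  f'(a)=-2.125e+00  a ← 42.567907 − (-2.842e-14/-2.125e+00) = 42.567907
converged: |Δa| < 1e-12 after 5 iterations
sag = a·(cosh(S/(2a)) − 1) = 42.567907·(cosh(1.383014) − 1) = 47.627540
T_max/T_min = cosh(S/(2a)) = 2.118860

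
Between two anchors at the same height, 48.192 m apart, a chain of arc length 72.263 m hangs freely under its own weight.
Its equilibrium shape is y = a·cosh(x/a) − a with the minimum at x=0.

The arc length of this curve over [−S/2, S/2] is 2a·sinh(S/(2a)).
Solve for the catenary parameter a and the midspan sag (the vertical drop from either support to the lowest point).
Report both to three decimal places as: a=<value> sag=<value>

seed: a₀ = √(S³/(24(L−S))) = √(48.192³/(24·24.071)) = 13.919055
iter 1: u=1.731152  f(a)=+3.875e+00  f'(a)=-4.613e+00  a ← 13.919055 − (+3.875e+00/-4.613e+00) = 14.759213
iter 2: u=1.632607  f(a)=+3.786e-01  f'(a)=-3.752e+00  a ← 14.759213 − (+3.786e-01/-3.752e+00) = 14.860130
iter 3: u=1.621520  f(a)=+4.477e-03  f'(a)=-3.663e+00  a ← 14.860130 − (+4.477e-03/-3.663e+00) = 14.861353
iter 4: u=1.621387  f(a)=+6.426e-07  f'(a)=-3.662e+00  a ← 14.861353 − (+6.426e-07/-3.662e+00) = 14.861353
iter 5: u=1.621387  f(a)=+1.421e-14  f'(a)=-3.662e+00  a ← 14.861353 − (+1.421e-14/-3.662e+00) = 14.861353
converged: |Δa| < 1e-12 after 5 iterations
sag = a·(cosh(S/(2a)) − 1) = 14.861353·(cosh(1.621387) − 1) = 24.207114
T_max/T_min = cosh(S/(2a)) = 2.628863

a=14.861 sag=24.207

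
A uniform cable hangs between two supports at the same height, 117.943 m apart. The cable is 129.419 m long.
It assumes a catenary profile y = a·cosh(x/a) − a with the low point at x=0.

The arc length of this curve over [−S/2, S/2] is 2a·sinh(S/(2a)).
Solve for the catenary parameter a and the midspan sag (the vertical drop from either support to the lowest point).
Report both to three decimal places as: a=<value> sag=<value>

seed: a₀ = √(S³/(24(L−S))) = √(117.943³/(24·11.476)) = 77.180460
iter 1: u=0.764073  f(a)=+3.397e-01  f'(a)=-3.151e-01  a ← 77.180460 − (+3.397e-01/-3.151e-01) = 78.258449
iter 2: u=0.753548  f(a)=+7.248e-03  f'(a)=-3.018e-01  a ← 78.258449 − (+7.248e-03/-3.018e-01) = 78.282464
iter 3: u=0.753317  f(a)=+3.459e-06  f'(a)=-3.015e-01  a ← 78.282464 − (+3.459e-06/-3.015e-01) = 78.282476
iter 4: u=0.753317  f(a)=+7.674e-13  f'(a)=-3.015e-01  a ← 78.282476 − (+7.674e-13/-3.015e-01) = 78.282476
converged: |Δa| < 1e-12 after 4 iterations
sag = a·(cosh(S/(2a)) − 1) = 78.282476·(cosh(0.753317) − 1) = 23.282604
T_max/T_min = cosh(S/(2a)) = 1.297418

a=78.282 sag=23.283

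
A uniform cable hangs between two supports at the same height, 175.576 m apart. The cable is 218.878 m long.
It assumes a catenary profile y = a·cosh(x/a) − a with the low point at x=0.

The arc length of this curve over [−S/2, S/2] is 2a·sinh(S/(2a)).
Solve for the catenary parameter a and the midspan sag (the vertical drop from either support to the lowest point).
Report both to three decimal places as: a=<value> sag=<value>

a=74.698 sag=57.804

seed: a₀ = √(S³/(24(L−S))) = √(175.576³/(24·43.302)) = 72.166913
iter 1: u=1.216458  f(a)=+3.319e+00  f'(a)=-1.387e+00  a ← 72.166913 − (+3.319e+00/-1.387e+00) = 74.559426
iter 2: u=1.177423  f(a)=+1.722e-01  f'(a)=-1.247e+00  a ← 74.559426 − (+1.722e-01/-1.247e+00) = 74.697549
iter 3: u=1.175246  f(a)=+5.197e-04  f'(a)=-1.239e+00  a ← 74.697549 − (+5.197e-04/-1.239e+00) = 74.697969
iter 4: u=1.175239  f(a)=+4.764e-09  f'(a)=-1.239e+00  a ← 74.697969 − (+4.764e-09/-1.239e+00) = 74.697969
iter 5: u=1.175239  f(a)=+2.842e-14  f'(a)=-1.239e+00  a ← 74.697969 − (+2.842e-14/-1.239e+00) = 74.697969
converged: |Δa| < 1e-12 after 5 iterations
sag = a·(cosh(S/(2a)) − 1) = 74.697969·(cosh(1.175239) − 1) = 57.803659
T_max/T_min = cosh(S/(2a)) = 1.773832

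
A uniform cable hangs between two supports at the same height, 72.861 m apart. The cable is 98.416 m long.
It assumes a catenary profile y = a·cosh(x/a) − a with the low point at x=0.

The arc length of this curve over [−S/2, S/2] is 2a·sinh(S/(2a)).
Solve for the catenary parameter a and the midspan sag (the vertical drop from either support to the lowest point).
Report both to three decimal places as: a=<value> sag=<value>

seed: a₀ = √(S³/(24(L−S))) = √(72.861³/(24·25.555)) = 25.113031
iter 1: u=1.450661  f(a)=+2.828e+00  f'(a)=-2.497e+00  a ← 25.113031 − (+2.828e+00/-2.497e+00) = 26.245471
iter 2: u=1.388068  f(a)=+2.025e-01  f'(a)=-2.151e+00  a ← 26.245471 − (+2.025e-01/-2.151e+00) = 26.339621
iter 3: u=1.383106  f(a)=+1.216e-03  f'(a)=-2.125e+00  a ← 26.339621 − (+1.216e-03/-2.125e+00) = 26.340193
iter 4: u=1.383076  f(a)=+4.441e-08  f'(a)=-2.125e+00  a ← 26.340193 − (+4.441e-08/-2.125e+00) = 26.340193
iter 5: u=1.383076  f(a)=+1.421e-14  f'(a)=-2.125e+00  a ← 26.340193 − (+1.421e-14/-2.125e+00) = 26.340193
converged: |Δa| < 1e-12 after 5 iterations
sag = a·(cosh(S/(2a)) − 1) = 26.340193·(cosh(1.383076) − 1) = 29.474080
T_max/T_min = cosh(S/(2a)) = 2.118977

a=26.340 sag=29.474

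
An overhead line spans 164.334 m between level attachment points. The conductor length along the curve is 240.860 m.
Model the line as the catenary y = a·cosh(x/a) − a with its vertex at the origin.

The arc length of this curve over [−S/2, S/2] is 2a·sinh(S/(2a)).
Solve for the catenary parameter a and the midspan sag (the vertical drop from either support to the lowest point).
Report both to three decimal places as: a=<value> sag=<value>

a=52.278 sag=79.009

seed: a₀ = √(S³/(24(L−S))) = √(164.334³/(24·76.526)) = 49.156507
iter 1: u=1.671539  f(a)=+1.143e+01  f'(a)=-4.075e+00  a ← 49.156507 − (+1.143e+01/-4.075e+00) = 51.961534
iter 2: u=1.581304  f(a)=+1.051e+00  f'(a)=-3.357e+00  a ← 51.961534 − (+1.051e+00/-3.357e+00) = 52.274737
iter 3: u=1.571830  f(a)=+1.089e-02  f'(a)=-3.288e+00  a ← 52.274737 − (+1.089e-02/-3.288e+00) = 52.278048
iter 4: u=1.571730  f(a)=+1.194e-06  f'(a)=-3.287e+00  a ← 52.278048 − (+1.194e-06/-3.287e+00) = 52.278048
iter 5: u=1.571730  f(a)=+5.684e-14  f'(a)=-3.287e+00  a ← 52.278048 − (+5.684e-14/-3.287e+00) = 52.278048
converged: |Δa| < 1e-12 after 5 iterations
sag = a·(cosh(S/(2a)) − 1) = 52.278048·(cosh(1.571730) − 1) = 79.009343
T_max/T_min = cosh(S/(2a)) = 2.511329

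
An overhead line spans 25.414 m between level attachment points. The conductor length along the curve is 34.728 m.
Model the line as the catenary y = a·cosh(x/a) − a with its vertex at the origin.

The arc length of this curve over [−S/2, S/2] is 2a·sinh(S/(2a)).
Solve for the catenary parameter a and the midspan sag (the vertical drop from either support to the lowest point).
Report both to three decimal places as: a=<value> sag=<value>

seed: a₀ = √(S³/(24(L−S))) = √(25.414³/(24·9.314)) = 8.569112
iter 1: u=1.482884  f(a)=+1.079e+00  f'(a)=-2.691e+00  a ← 8.569112 − (+1.079e+00/-2.691e+00) = 8.970205
iter 2: u=1.416579  f(a)=+8.041e-02  f'(a)=-2.304e+00  a ← 8.970205 − (+8.041e-02/-2.304e+00) = 9.005109
iter 3: u=1.411088  f(a)=+5.257e-04  f'(a)=-2.274e+00  a ← 9.005109 − (+5.257e-04/-2.274e+00) = 9.005340
iter 4: u=1.411052  f(a)=+2.279e-08  f'(a)=-2.273e+00  a ← 9.005340 − (+2.279e-08/-2.273e+00) = 9.005340
iter 5: u=1.411052  f(a)=+0.000e+00  f'(a)=-2.273e+00  a ← 9.005340 − (+0.000e+00/-2.273e+00) = 9.005340
converged: |Δa| < 1e-12 after 5 iterations
sag = a·(cosh(S/(2a)) − 1) = 9.005340·(cosh(1.411052) − 1) = 10.554942
T_max/T_min = cosh(S/(2a)) = 2.172076

a=9.005 sag=10.555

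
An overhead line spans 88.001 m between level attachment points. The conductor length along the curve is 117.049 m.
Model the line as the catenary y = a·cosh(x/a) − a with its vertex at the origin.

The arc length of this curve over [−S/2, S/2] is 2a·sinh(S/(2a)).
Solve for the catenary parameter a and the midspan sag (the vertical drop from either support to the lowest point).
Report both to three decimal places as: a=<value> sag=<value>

seed: a₀ = √(S³/(24(L−S))) = √(88.001³/(24·29.048)) = 31.265665
iter 1: u=1.407311  f(a)=+3.016e+00  f'(a)=-2.253e+00  a ← 31.265665 − (+3.016e+00/-2.253e+00) = 32.604211
iter 2: u=1.349534  f(a)=+2.045e-01  f'(a)=-1.957e+00  a ← 32.604211 − (+2.045e-01/-1.957e+00) = 32.708702
iter 3: u=1.345223  f(a)=+1.091e-03  f'(a)=-1.936e+00  a ← 32.708702 − (+1.091e-03/-1.936e+00) = 32.709265
iter 4: u=1.345200  f(a)=+3.145e-08  f'(a)=-1.936e+00  a ← 32.709265 − (+3.145e-08/-1.936e+00) = 32.709265
iter 5: u=1.345200  f(a)=+1.421e-14  f'(a)=-1.936e+00  a ← 32.709265 − (+1.421e-14/-1.936e+00) = 32.709265
converged: |Δa| < 1e-12 after 5 iterations
sag = a·(cosh(S/(2a)) − 1) = 32.709265·(cosh(1.345200) − 1) = 34.335594
T_max/T_min = cosh(S/(2a)) = 2.049721

a=32.709 sag=34.336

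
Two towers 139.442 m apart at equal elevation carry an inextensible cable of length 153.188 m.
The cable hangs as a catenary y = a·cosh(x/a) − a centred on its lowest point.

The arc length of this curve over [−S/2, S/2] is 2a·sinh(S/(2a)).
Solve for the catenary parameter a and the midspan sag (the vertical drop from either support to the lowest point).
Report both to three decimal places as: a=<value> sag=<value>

seed: a₀ = √(S³/(24(L−S))) = √(139.442³/(24·13.746)) = 90.656013
iter 1: u=0.769072  f(a)=+4.123e-01  f'(a)=-3.216e-01  a ← 90.656013 − (+4.123e-01/-3.216e-01) = 91.938107
iter 2: u=0.758347  f(a)=+8.909e-03  f'(a)=-3.078e-01  a ← 91.938107 − (+8.909e-03/-3.078e-01) = 91.967050
iter 3: u=0.758108  f(a)=+4.364e-06  f'(a)=-3.075e-01  a ← 91.967050 − (+4.364e-06/-3.075e-01) = 91.967064
iter 4: u=0.758108  f(a)=+1.052e-12  f'(a)=-3.075e-01  a ← 91.967064 − (+1.052e-12/-3.075e-01) = 91.967064
converged: |Δa| < 1e-12 after 4 iterations
sag = a·(cosh(S/(2a)) − 1) = 91.967064·(cosh(0.758108) − 1) = 27.718280
T_max/T_min = cosh(S/(2a)) = 1.301394

a=91.967 sag=27.718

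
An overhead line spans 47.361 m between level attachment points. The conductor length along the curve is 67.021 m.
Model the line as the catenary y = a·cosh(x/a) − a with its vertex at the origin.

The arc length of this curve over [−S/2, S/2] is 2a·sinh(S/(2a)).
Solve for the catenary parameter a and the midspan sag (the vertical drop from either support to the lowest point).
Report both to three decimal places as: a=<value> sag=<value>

a=15.862 sag=21.213

seed: a₀ = √(S³/(24(L−S))) = √(47.361³/(24·19.660)) = 15.004928
iter 1: u=1.578182  f(a)=+2.599e+00  f'(a)=-3.334e+00  a ← 15.004928 − (+2.599e+00/-3.334e+00) = 15.784376
iter 2: u=1.500249  f(a)=+2.162e-01  f'(a)=-2.800e+00  a ← 15.784376 − (+2.162e-01/-2.800e+00) = 15.861588
iter 3: u=1.492946  f(a)=+1.797e-03  f'(a)=-2.754e+00  a ← 15.861588 − (+1.797e-03/-2.754e+00) = 15.862241
iter 4: u=1.492885  f(a)=+1.264e-07  f'(a)=-2.754e+00  a ← 15.862241 − (+1.264e-07/-2.754e+00) = 15.862241
iter 5: u=1.492885  f(a)=-1.421e-14  f'(a)=-2.754e+00  a ← 15.862241 − (-1.421e-14/-2.754e+00) = 15.862241
converged: |Δa| < 1e-12 after 5 iterations
sag = a·(cosh(S/(2a)) − 1) = 15.862241·(cosh(1.492885) − 1) = 21.212876
T_max/T_min = cosh(S/(2a)) = 2.337319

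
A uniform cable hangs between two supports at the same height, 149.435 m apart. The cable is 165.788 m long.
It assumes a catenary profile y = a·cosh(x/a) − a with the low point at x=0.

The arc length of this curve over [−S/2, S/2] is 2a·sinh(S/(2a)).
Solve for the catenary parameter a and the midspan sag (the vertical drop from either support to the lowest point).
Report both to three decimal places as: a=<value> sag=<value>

a=93.686 sag=31.408

seed: a₀ = √(S³/(24(L−S))) = √(149.435³/(24·16.353)) = 92.209178
iter 1: u=0.810304  f(a)=+5.453e-01  f'(a)=-3.785e-01  a ← 92.209178 − (+5.453e-01/-3.785e-01) = 93.649819
iter 2: u=0.797839  f(a)=+1.304e-02  f'(a)=-3.606e-01  a ← 93.649819 − (+1.304e-02/-3.606e-01) = 93.685987
iter 3: u=0.797531  f(a)=+7.867e-06  f'(a)=-3.602e-01  a ← 93.685987 − (+7.867e-06/-3.602e-01) = 93.686009
iter 4: u=0.797531  f(a)=+2.899e-12  f'(a)=-3.602e-01  a ← 93.686009 − (+2.899e-12/-3.602e-01) = 93.686009
converged: |Δa| < 1e-12 after 4 iterations
sag = a·(cosh(S/(2a)) − 1) = 93.686009·(cosh(0.797531) − 1) = 31.407890
T_max/T_min = cosh(S/(2a)) = 1.335246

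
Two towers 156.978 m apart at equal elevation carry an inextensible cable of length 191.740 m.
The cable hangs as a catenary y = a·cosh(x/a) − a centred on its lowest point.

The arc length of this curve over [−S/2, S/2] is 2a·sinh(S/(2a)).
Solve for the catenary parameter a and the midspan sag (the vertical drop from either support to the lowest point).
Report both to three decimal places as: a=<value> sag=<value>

seed: a₀ = √(S³/(24(L−S))) = √(156.978³/(24·34.762)) = 68.092643
iter 1: u=1.152680  f(a)=+2.384e+00  f'(a)=-1.163e+00  a ← 68.092643 − (+2.384e+00/-1.163e+00) = 70.141836
iter 2: u=1.119004  f(a)=+1.118e-01  f'(a)=-1.056e+00  a ← 70.141836 − (+1.118e-01/-1.056e+00) = 70.247701
iter 3: u=1.117318  f(a)=+2.730e-04  f'(a)=-1.051e+00  a ← 70.247701 − (+2.730e-04/-1.051e+00) = 70.247960
iter 4: u=1.117314  f(a)=+1.636e-09  f'(a)=-1.051e+00  a ← 70.247960 − (+1.636e-09/-1.051e+00) = 70.247960
iter 5: u=1.117314  f(a)=+2.842e-14  f'(a)=-1.051e+00  a ← 70.247960 − (+2.842e-14/-1.051e+00) = 70.247960
converged: |Δa| < 1e-12 after 5 iterations
sag = a·(cosh(S/(2a)) − 1) = 70.247960·(cosh(1.117314) − 1) = 48.604187
T_max/T_min = cosh(S/(2a)) = 1.691895

a=70.248 sag=48.604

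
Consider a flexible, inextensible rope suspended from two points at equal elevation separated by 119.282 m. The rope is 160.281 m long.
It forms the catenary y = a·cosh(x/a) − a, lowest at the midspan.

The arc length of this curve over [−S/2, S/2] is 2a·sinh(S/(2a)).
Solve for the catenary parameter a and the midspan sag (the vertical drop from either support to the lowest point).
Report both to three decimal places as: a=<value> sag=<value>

seed: a₀ = √(S³/(24(L−S))) = √(119.282³/(24·40.999)) = 41.530783
iter 1: u=1.436067  f(a)=+4.441e+00  f'(a)=-2.413e+00  a ← 41.530783 − (+4.441e+00/-2.413e+00) = 43.371533
iter 2: u=1.375119  f(a)=+3.123e-01  f'(a)=-2.084e+00  a ← 43.371533 − (+3.123e-01/-2.084e+00) = 43.521389
iter 3: u=1.370384  f(a)=+1.803e-03  f'(a)=-2.060e+00  a ← 43.521389 − (+1.803e-03/-2.060e+00) = 43.522265
iter 4: u=1.370356  f(a)=+6.087e-08  f'(a)=-2.060e+00  a ← 43.522265 − (+6.087e-08/-2.060e+00) = 43.522265
iter 5: u=1.370356  f(a)=+0.000e+00  f'(a)=-2.060e+00  a ← 43.522265 − (+0.000e+00/-2.060e+00) = 43.522265
converged: |Δa| < 1e-12 after 5 iterations
sag = a·(cosh(S/(2a)) − 1) = 43.522265·(cosh(1.370356) − 1) = 47.673608
T_max/T_min = cosh(S/(2a)) = 2.095384

a=43.522 sag=47.674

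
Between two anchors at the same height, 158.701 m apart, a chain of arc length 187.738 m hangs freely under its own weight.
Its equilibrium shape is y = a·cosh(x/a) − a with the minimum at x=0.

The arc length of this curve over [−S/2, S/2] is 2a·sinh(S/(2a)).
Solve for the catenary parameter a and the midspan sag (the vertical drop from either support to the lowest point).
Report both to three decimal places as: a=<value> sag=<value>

seed: a₀ = √(S³/(24(L−S))) = √(158.701³/(24·29.037)) = 75.733495
iter 1: u=1.047760  f(a)=+1.636e+00  f'(a)=-8.544e-01  a ← 75.733495 − (+1.636e+00/-8.544e-01) = 77.648523
iter 2: u=1.021919  f(a)=+6.411e-02  f'(a)=-7.886e-01  a ← 77.648523 − (+6.411e-02/-7.886e-01) = 77.729823
iter 3: u=1.020850  f(a)=+1.073e-04  f'(a)=-7.860e-01  a ← 77.729823 − (+1.073e-04/-7.860e-01) = 77.729960
iter 4: u=1.020848  f(a)=+3.020e-10  f'(a)=-7.860e-01  a ← 77.729960 − (+3.020e-10/-7.860e-01) = 77.729960
iter 5: u=1.020848  f(a)=+0.000e+00  f'(a)=-7.860e-01  a ← 77.729960 − (+0.000e+00/-7.860e-01) = 77.729960
converged: |Δa| < 1e-12 after 5 iterations
sag = a·(cosh(S/(2a)) − 1) = 77.729960·(cosh(1.020848) − 1) = 44.144302
T_max/T_min = cosh(S/(2a)) = 1.567919

a=77.730 sag=44.144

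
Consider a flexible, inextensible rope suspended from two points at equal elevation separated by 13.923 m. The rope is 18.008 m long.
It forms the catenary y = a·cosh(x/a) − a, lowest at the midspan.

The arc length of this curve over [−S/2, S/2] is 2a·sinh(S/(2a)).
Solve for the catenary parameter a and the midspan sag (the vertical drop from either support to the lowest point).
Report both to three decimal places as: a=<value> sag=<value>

a=5.464 sag=5.068

seed: a₀ = √(S³/(24(L−S))) = √(13.923³/(24·4.085)) = 5.246837
iter 1: u=1.326799  f(a)=+3.750e-01  f'(a)=-1.849e+00  a ← 5.246837 − (+3.750e-01/-1.849e+00) = 5.449647
iter 2: u=1.277422  f(a)=+2.284e-02  f'(a)=-1.630e+00  a ← 5.449647 − (+2.284e-02/-1.630e+00) = 5.463659
iter 3: u=1.274146  f(a)=+9.688e-05  f'(a)=-1.616e+00  a ← 5.463659 − (+9.688e-05/-1.616e+00) = 5.463718
iter 4: u=1.274132  f(a)=+1.759e-09  f'(a)=-1.616e+00  a ← 5.463718 − (+1.759e-09/-1.616e+00) = 5.463718
iter 5: u=1.274132  f(a)=-3.553e-15  f'(a)=-1.616e+00  a ← 5.463718 − (-3.553e-15/-1.616e+00) = 5.463718
converged: |Δa| < 1e-12 after 5 iterations
sag = a·(cosh(S/(2a)) − 1) = 5.463718·(cosh(1.274132) − 1) = 5.068339
T_max/T_min = cosh(S/(2a)) = 1.927635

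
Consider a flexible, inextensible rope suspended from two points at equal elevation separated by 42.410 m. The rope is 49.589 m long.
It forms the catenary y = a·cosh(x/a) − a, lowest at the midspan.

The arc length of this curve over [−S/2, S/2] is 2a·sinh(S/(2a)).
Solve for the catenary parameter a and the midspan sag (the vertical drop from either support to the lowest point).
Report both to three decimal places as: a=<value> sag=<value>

a=21.556 sag=11.299

seed: a₀ = √(S³/(24(L−S))) = √(42.410³/(24·7.179)) = 21.040924
iter 1: u=1.007798  f(a)=+3.735e-01  f'(a)=-7.543e-01  a ← 21.040924 − (+3.735e-01/-7.543e-01) = 21.536131
iter 2: u=0.984624  f(a)=+1.359e-02  f'(a)=-7.003e-01  a ← 21.536131 − (+1.359e-02/-7.003e-01) = 21.555543
iter 3: u=0.983738  f(a)=+1.951e-05  f'(a)=-6.982e-01  a ← 21.555543 − (+1.951e-05/-6.982e-01) = 21.555571
iter 4: u=0.983736  f(a)=+4.032e-11  f'(a)=-6.982e-01  a ← 21.555571 − (+4.032e-11/-6.982e-01) = 21.555571
iter 5: u=0.983736  f(a)=+0.000e+00  f'(a)=-6.982e-01  a ← 21.555571 − (+0.000e+00/-6.982e-01) = 21.555571
converged: |Δa| < 1e-12 after 5 iterations
sag = a·(cosh(S/(2a)) − 1) = 21.555571·(cosh(0.983736) − 1) = 11.298803
T_max/T_min = cosh(S/(2a)) = 1.524171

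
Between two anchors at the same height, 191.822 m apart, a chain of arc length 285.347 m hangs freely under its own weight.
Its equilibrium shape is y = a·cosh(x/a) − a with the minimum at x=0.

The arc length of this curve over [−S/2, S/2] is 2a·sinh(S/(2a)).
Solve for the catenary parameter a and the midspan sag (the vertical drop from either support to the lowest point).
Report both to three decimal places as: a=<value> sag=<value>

a=59.790 sag=94.905

seed: a₀ = √(S³/(24(L−S))) = √(191.822³/(24·93.525)) = 56.076144
iter 1: u=1.710371  f(a)=+1.467e+01  f'(a)=-4.419e+00  a ← 56.076144 − (+1.467e+01/-4.419e+00) = 59.396352
iter 2: u=1.614762  f(a)=+1.404e+00  f'(a)=-3.610e+00  a ← 59.396352 − (+1.404e+00/-3.610e+00) = 59.785253
iter 3: u=1.604258  f(a)=+1.586e-02  f'(a)=-3.529e+00  a ← 59.785253 − (+1.586e-02/-3.529e+00) = 59.789747
iter 4: u=1.604138  f(a)=+2.075e-06  f'(a)=-3.528e+00  a ← 59.789747 − (+2.075e-06/-3.528e+00) = 59.789748
iter 5: u=1.604138  f(a)=+0.000e+00  f'(a)=-3.528e+00  a ← 59.789748 − (+0.000e+00/-3.528e+00) = 59.789748
converged: |Δa| < 1e-12 after 5 iterations
sag = a·(cosh(S/(2a)) − 1) = 59.789748·(cosh(1.604138) − 1) = 94.905247
T_max/T_min = cosh(S/(2a)) = 2.587316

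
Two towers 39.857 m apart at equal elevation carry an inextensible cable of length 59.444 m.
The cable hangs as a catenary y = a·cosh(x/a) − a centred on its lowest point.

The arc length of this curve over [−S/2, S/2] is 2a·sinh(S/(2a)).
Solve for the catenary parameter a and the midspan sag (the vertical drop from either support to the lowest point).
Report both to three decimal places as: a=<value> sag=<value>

a=12.380 sag=19.817

seed: a₀ = √(S³/(24(L−S))) = √(39.857³/(24·19.587)) = 11.605593
iter 1: u=1.717146  f(a)=+3.099e+00  f'(a)=-4.481e+00  a ← 11.605593 − (+3.099e+00/-4.481e+00) = 12.297101
iter 2: u=1.620585  f(a)=+2.986e-01  f'(a)=-3.656e+00  a ← 12.297101 − (+2.986e-01/-3.656e+00) = 12.378769
iter 3: u=1.609893  f(a)=+3.424e-03  f'(a)=-3.573e+00  a ← 12.378769 − (+3.424e-03/-3.573e+00) = 12.379728
iter 4: u=1.609769  f(a)=+4.618e-07  f'(a)=-3.572e+00  a ← 12.379728 − (+4.618e-07/-3.572e+00) = 12.379728
iter 5: u=1.609769  f(a)=+2.842e-14  f'(a)=-3.572e+00  a ← 12.379728 − (+2.842e-14/-3.572e+00) = 12.379728
converged: |Δa| < 1e-12 after 5 iterations
sag = a·(cosh(S/(2a)) − 1) = 12.379728·(cosh(1.609769) − 1) = 19.817399
T_max/T_min = cosh(S/(2a)) = 2.600794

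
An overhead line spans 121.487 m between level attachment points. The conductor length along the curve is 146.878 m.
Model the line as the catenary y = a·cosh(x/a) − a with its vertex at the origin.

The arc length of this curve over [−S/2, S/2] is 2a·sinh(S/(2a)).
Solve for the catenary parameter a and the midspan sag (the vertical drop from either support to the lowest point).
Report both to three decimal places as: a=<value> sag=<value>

seed: a₀ = √(S³/(24(L−S))) = √(121.487³/(24·25.391)) = 54.243685
iter 1: u=1.119826  f(a)=+1.640e+00  f'(a)=-1.059e+00  a ← 54.243685 − (+1.640e+00/-1.059e+00) = 55.792749
iter 2: u=1.088735  f(a)=+7.289e-02  f'(a)=-9.667e-01  a ← 55.792749 − (+7.289e-02/-9.667e-01) = 55.868150
iter 3: u=1.087265  f(a)=+1.588e-04  f'(a)=-9.625e-01  a ← 55.868150 − (+1.588e-04/-9.625e-01) = 55.868315
iter 4: u=1.087262  f(a)=+7.567e-10  f'(a)=-9.625e-01  a ← 55.868315 − (+7.567e-10/-9.625e-01) = 55.868315
iter 5: u=1.087262  f(a)=+2.842e-14  f'(a)=-9.625e-01  a ← 55.868315 − (+2.842e-14/-9.625e-01) = 55.868315
converged: |Δa| < 1e-12 after 5 iterations
sag = a·(cosh(S/(2a)) − 1) = 55.868315·(cosh(1.087262) − 1) = 36.406033
T_max/T_min = cosh(S/(2a)) = 1.651640

a=55.868 sag=36.406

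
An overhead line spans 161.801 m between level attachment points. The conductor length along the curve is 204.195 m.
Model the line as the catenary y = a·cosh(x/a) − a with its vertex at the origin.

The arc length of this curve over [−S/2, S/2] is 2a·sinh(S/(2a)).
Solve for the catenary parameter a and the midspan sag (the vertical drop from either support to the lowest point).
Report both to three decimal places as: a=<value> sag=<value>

seed: a₀ = √(S³/(24(L−S))) = √(161.801³/(24·42.394)) = 64.522916
iter 1: u=1.253826  f(a)=+3.460e+00  f'(a)=-1.533e+00  a ← 64.522916 − (+3.460e+00/-1.533e+00) = 66.780404
iter 2: u=1.211441  f(a)=+1.899e-01  f'(a)=-1.369e+00  a ← 66.780404 − (+1.899e-01/-1.369e+00) = 66.919139
iter 3: u=1.208929  f(a)=+6.453e-04  f'(a)=-1.359e+00  a ← 66.919139 − (+6.453e-04/-1.359e+00) = 66.919613
iter 4: u=1.208921  f(a)=+7.509e-09  f'(a)=-1.359e+00  a ← 66.919613 − (+7.509e-09/-1.359e+00) = 66.919613
iter 5: u=1.208921  f(a)=-5.684e-14  f'(a)=-1.359e+00  a ← 66.919613 − (-5.684e-14/-1.359e+00) = 66.919613
converged: |Δa| < 1e-12 after 5 iterations
sag = a·(cosh(S/(2a)) − 1) = 66.919613·(cosh(1.208921) − 1) = 55.154684
T_max/T_min = cosh(S/(2a)) = 1.824193

a=66.920 sag=55.155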